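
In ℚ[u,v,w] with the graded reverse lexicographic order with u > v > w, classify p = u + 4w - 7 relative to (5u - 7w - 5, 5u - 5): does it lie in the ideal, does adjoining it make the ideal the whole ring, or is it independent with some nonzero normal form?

First compute the reduced Gröbner basis of I by Buchberger's algorithm.
f_1 = 5u - 7w - 5, LT = u.
f_2 = 5u - 5, LT = u.

S(f_1,f_2): lcm = u. S = -7/5w.
  leading term w: no divisor's leading term divides it; move -7/5w to the remainder.
  remainder -7/5w ≠ 0; add h_3 = -7/5w to the basis.

S(f_1,h_3): leading monomials are coprime, so the S-polynomial reduces to 0 (Buchberger's first criterion).
S(f_2,h_3): leading monomials are coprime, so the S-polynomial reduces to 0 (Buchberger's first criterion).
Every S-polynomial of the final basis reduces to 0, so we have a Gröbner basis.
Inter-reduce: drop elements whose leading term is divisible by another's, tail-reduce, and make monic.
Reduced Gröbner basis: {u - 1, w}.
Label its elements g_1 = u - 1, g_2 = w.

Reduce p = u + 4w - 7 modulo G:
  leading term u: subtract (1)·g_1 from u + 4w - 7 → 4w - 6
  leading term w: subtract (4)·g_2 from 4w - 6 → -6
  leading term 1: no divisor's leading term divides it; move -6 to the remainder.
  normal form = -6.
The normal form is nonzero, so p ∉ I. Since p minus its normal form lies in I, I + (p) = I + (r) where r = -6; decide whether this ideal is the whole ring.
Here r = -6 is a nonzero constant, hence a unit: 1 ∈ I + (p), the Gröbner basis of I + (p) is {1}, and the enlarged system has no common solution — adjoining p is inconsistent.

Adjoining u + 4w - 7 makes the ideal the whole ring: the system is inconsistent.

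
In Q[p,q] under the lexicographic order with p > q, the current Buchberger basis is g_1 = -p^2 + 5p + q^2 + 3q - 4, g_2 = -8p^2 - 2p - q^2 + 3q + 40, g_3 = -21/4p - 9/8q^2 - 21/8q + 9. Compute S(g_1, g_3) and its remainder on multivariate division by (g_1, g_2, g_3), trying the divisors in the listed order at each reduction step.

lcm(LM(g_1), LM(g_3)) = p^2.
S = (lcm/LT(g_1))·g_1 − (lcm/LT(g_3))·g_3 = -3/14pq^2 - 1/2pq - 23/7p - q^2 - 3q + 4.
Reduce S modulo (g_1, g_2, g_3) in that order:
  leading term pq^2: subtract (2/49q^2)·g_3 from -3/14pq^2 - 1/2pq - 23/7p - q^2 - 3q + 4 → -1/2pq - 23/7p + 9/196q^4 + 3/28q^3 - 67/49q^2 - 3q + 4
  leading term pq: subtract (2/21q)·g_3 from -1/2pq - 23/7p + 9/196q^4 + 3/28q^3 - 67/49q^2 - 3q + 4 → -23/7p + 9/196q^4 + 3/14q^3 - 219/196q^2 - 27/7q + 4
  leading term p: subtract (92/147)·g_3 from -23/7p + 9/196q^4 + 3/14q^3 - 219/196q^2 - 27/7q + 4 → 9/196q^4 + 3/14q^3 - 81/196q^2 - 31/14q - 80/49
  leading term q^4: no divisor's leading term divides it; move 9/196q^4 to the remainder.
  leading term q^3: no divisor's leading term divides it; move 3/14q^3 to the remainder.
  leading term q^2: no divisor's leading term divides it; move -81/196q^2 to the remainder.
  leading term q: no divisor's leading term divides it; move -31/14q to the remainder.
  leading term 1: no divisor's leading term divides it; move -80/49 to the remainder.
The remainder 9/196q^4 + 3/14q^3 - 81/196q^2 - 31/14q - 80/49 is nonzero, so it would be added as the next basis element.

S(g_1, g_3) = -3/14pq^2 - 1/2pq - 23/7p - q^2 - 3q + 4; remainder on division = 9/196q^4 + 3/14q^3 - 81/196q^2 - 31/14q - 80/49.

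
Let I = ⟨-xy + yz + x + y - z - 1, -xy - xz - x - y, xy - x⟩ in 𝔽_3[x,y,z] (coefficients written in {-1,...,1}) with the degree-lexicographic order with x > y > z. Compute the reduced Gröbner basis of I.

This is the nonlinear analogue of row-reducing a linear system.

f_1 = -xy + yz + x + y - z - 1, LT = xy.
f_2 = -xy - xz - x - y, LT = xy.
f_3 = xy - x, LT = xy.

S(f_1,f_2): lcm = xy. S = -xz - yz + x + y + z + 1.
  reduce S modulo (f_1, f_2, f_3):
  remainder -xz - yz + x + y + z + 1 ≠ 0; add g_4 = -xz - yz + x + y + z + 1 to the basis.

S(f_1,f_3): lcm = xy. S = -yz - y + z + 1.
  reduce S modulo (f_1, f_2, f_3, g_4):
  remainder -yz - y + z + 1 ≠ 0; add g_5 = -yz - y + z + 1 to the basis.

S(f_1,g_4): lcm = xyz. S = -y²z - yz² + xy - xz + y² + z² + y + z.
  reduce S modulo (f_1, f_2, f_3, g_4, g_5):
  remainder -y² + y ≠ 0; add g_6 = -y² + y to the basis.

The other S-polynomials (S(f_2,f_3), S(f_2,g_4), S(f_3,g_4), S(f_1,g_5), S(f_2,g_5), S(f_3,g_5), S(g_4,g_5), S(f_1,g_6), S(f_2,g_6), S(f_3,g_6), S(g_4,g_6), S(g_5,g_6)) all reduce to 0 modulo the current basis, so we have a Gröbner basis.
Inter-reduce: drop elements whose leading term is divisible by another's, tail-reduce, and make monic.

G = {xy - x, xz - x + y, y² - y, yz + y - z - 1}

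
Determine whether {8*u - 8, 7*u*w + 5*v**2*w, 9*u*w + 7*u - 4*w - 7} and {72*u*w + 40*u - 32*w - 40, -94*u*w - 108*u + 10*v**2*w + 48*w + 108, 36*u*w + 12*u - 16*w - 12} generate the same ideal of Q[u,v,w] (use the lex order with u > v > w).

Since reduced Gröbner bases are canonical representatives of ideals under a given ordering, it suffices to compute and compare them.
Buchberger on the first generating set:
f_1 = 8*u - 8, LT = u.
f_2 = 7*u*w + 5*v**2*w, LT = u*w.
f_3 = 9*u*w + 7*u - 4*w - 7, LT = u*w.

S(f_1,f_2): lcm = u*w. S = -5/7*v**2*w - w.
  leading term v**2*w: no divisor's leading term divides it; move -5/7*v**2*w to the remainder.
  leading term w: no divisor's leading term divides it; move -w to the remainder.
  remainder -5/7*v**2*w - w ≠ 0; add g_4 = -5/7*v**2*w - w to the basis.

S(f_1,f_3): lcm = u*w. S = -7/9*u - 5/9*w + 7/9.
  leading term u: subtract (-7/72)·f_1 from -7/9*u - 5/9*w + 7/9 → -5/9*w
  leading term w: no divisor's leading term divides it; move -5/9*w to the remainder.
  remainder -5/9*w ≠ 0; add g_5 = -5/9*w to the basis.

The other S-polynomials (S(f_2,f_3), S(f_1,g_4), S(f_2,g_4), S(f_3,g_4), S(f_1,g_5), S(f_2,g_5), S(f_3,g_5), S(g_4,g_5)) all reduce to 0 modulo the current basis, so we have a Gröbner basis.
Inter-reduce: drop elements whose leading term is divisible by another's, tail-reduce, and make monic.
Reduced Gröbner basis: {u - 1, w}.

Buchberger on the second generating set:
h_1 = 72*u*w + 40*u - 32*w - 40, LT = u*w.
h_2 = -94*u*w - 108*u + 10*v**2*w + 48*w + 108, LT = u*w.
h_3 = 36*u*w + 12*u - 16*w - 12, LT = u*w.

S(h_1,h_2): lcm = u*w. S = -251/423*u + 5/47*v**2*w + 28/423*w + 251/423.
  leading term u: no divisor's leading term divides it; move -251/423*u to the remainder.
  leading term v**2*w: no divisor's leading term divides it; move 5/47*v**2*w to the remainder.
  leading term w: no divisor's leading term divides it; move 28/423*w to the remainder.
  leading term 1: no divisor's leading term divides it; move 251/423 to the remainder.
  remainder -251/423*u + 5/47*v**2*w + 28/423*w + 251/423 ≠ 0; add k_4 = -251/423*u + 5/47*v**2*w + 28/423*w + 251/423 to the basis.

S(h_1,h_3): lcm = u*w. S = 2/9*u - 2/9.
  leading term u: subtract (-94/251)·k_4 from 2/9*u - 2/9 → 10/251*v**2*w + 56/2259*w
  leading term v**2*w: no divisor's leading term divides it; move 10/251*v**2*w to the remainder.
  leading term w: no divisor's leading term divides it; move 56/2259*w to the remainder.
  remainder 10/251*v**2*w + 56/2259*w ≠ 0; add k_5 = 10/251*v**2*w + 56/2259*w to the basis.

S(h_1,k_4): lcm = u*w. S = 5/9*u + 45/251*v**2*w**2 + 28/251*w**2 + 5/9*w - 5/9.
  leading term u: subtract (-235/251)·k_4 from 5/9*u + 45/251*v**2*w**2 + 28/251*w**2 + 5/9*w - 5/9 → 45/251*v**2*w**2 + 25/251*v**2*w + 28/251*w**2 + 155/251*w
  leading term v**2*w**2: subtract (9/2*w)·k_5 from 45/251*v**2*w**2 + 25/251*v**2*w + 28/251*w**2 + 155/251*w → 25/251*v**2*w + 155/251*w
  leading term v**2*w: subtract (5/2)·k_5 from 25/251*v**2*w + 155/251*w → 5/9*w
  leading term w: no divisor's leading term divides it; move 5/9*w to the remainder.
  remainder 5/9*w ≠ 0; add k_6 = 5/9*w to the basis.

The other S-polynomials (S(h_2,h_3), S(h_2,k_4), S(h_3,k_4), S(h_1,k_5), S(h_2,k_5), S(h_3,k_5), S(k_4,k_5), S(h_1,k_6), S(h_2,k_6), S(h_3,k_6), S(k_4,k_6), S(k_5,k_6)) all reduce to 0 modulo the current basis, so we have a Gröbner basis.
Inter-reduce: drop elements whose leading term is divisible by another's, tail-reduce, and make monic.
Reduced Gröbner basis: {u - 1, w}.

Same reduced basis, so the two generating sets span the same ideal.
The choice of monomial ordering does not affect the verdict — as long as both bases are computed under the same ordering, their equality decides ideal equality.

Yes, the ideals are equal.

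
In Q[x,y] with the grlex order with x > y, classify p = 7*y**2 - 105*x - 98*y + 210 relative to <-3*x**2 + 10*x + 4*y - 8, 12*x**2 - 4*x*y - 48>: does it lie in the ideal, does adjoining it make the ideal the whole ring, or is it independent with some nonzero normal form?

First compute the reduced Gröbner basis of I by Buchberger's algorithm.
f_1 = -3*x**2 + 10*x + 4*y - 8, LT = x**2.
f_2 = 12*x**2 - 4*x*y - 48, LT = x**2.

S(f_1,f_2): lcm = x**2. S = 1/3*x*y - 10/3*x - 4/3*y + 20/3.
  leading term x*y: no divisor's leading term divides it; move 1/3*x*y to the remainder.
  leading term x: no divisor's leading term divides it; move -10/3*x to the remainder.
  leading term y: no divisor's leading term divides it; move -4/3*y to the remainder.
  leading term 1: no divisor's leading term divides it; move 20/3 to the remainder.
  remainder 1/3*x*y - 10/3*x - 4/3*y + 20/3 ≠ 0; add h_3 = 1/3*x*y - 10/3*x - 4/3*y + 20/3 to the basis.

S(f_1,h_3): lcm = x**2*y. S = 10*x**2 + 2/3*x*y - 4/3*y**2 - 20*x + 8/3*y.
  leading term x**2: subtract (-10/3)·f_1 from 10*x**2 + 2/3*x*y - 4/3*y**2 - 20*x + 8/3*y → 2/3*x*y - 4/3*y**2 + 40/3*x + 16*y - 80/3
  leading term x*y: subtract (2)·h_3 from 2/3*x*y - 4/3*y**2 + 40/3*x + 16*y - 80/3 → -4/3*y**2 + 20*x + 56/3*y - 40
  leading term y**2: no divisor's leading term divides it; move -4/3*y**2 to the remainder.
  leading term x: no divisor's leading term divides it; move 20*x to the remainder.
  leading term y: no divisor's leading term divides it; move 56/3*y to the remainder.
  leading term 1: no divisor's leading term divides it; move -40 to the remainder.
  remainder -4/3*y**2 + 20*x + 56/3*y - 40 ≠ 0; add h_4 = -4/3*y**2 + 20*x + 56/3*y - 40 to the basis.

The other S-polynomials (S(f_2,h_3), S(f_1,h_4), S(f_2,h_4), S(h_3,h_4)) all reduce to 0 modulo the current basis, so we have a Gröbner basis.
Inter-reduce: drop elements whose leading term is divisible by another's, tail-reduce, and make monic.
Reduced Gröbner basis: {x**2 - 10/3*x - 4/3*y + 8/3, x*y - 10*x - 4*y + 20, y**2 - 15*x - 14*y + 30}.
Label its elements g_1 = x**2 - 10/3*x - 4/3*y + 8/3, g_2 = x*y - 10*x - 4*y + 20, g_3 = y**2 - 15*x - 14*y + 30.

Reduce p = 7*y**2 - 105*x - 98*y + 210 modulo G:
  leading term y**2: subtract (7)·g_3 from 7*y**2 - 105*x - 98*y + 210 → 0
  normal form = 0.
Since the normal form is 0, p ∈ I.

7*y**2 - 105*x - 98*y + 210 lies in I (it reduces to 0).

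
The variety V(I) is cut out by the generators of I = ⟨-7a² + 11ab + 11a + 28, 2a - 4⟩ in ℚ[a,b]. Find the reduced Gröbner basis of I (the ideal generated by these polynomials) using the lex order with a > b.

f_1 = -7a² + 11ab + 11a + 28, LT = a².
f_2 = 2a - 4, LT = a.

S(f_1,f_2): lcm = a². S = -11/7ab + 3/7a - 4.
  reduce S modulo (f_1, f_2):
  remainder -22/7b - 22/7 ≠ 0; add g_3 = -22/7b - 22/7 to the basis.

The other S-polynomials (S(f_1,g_3), S(f_2,g_3)) all reduce to 0 modulo the current basis, so we have a Gröbner basis.
Inter-reduce: drop elements whose leading term is divisible by another's, tail-reduce, and make monic.

G = {a - 2, b + 1}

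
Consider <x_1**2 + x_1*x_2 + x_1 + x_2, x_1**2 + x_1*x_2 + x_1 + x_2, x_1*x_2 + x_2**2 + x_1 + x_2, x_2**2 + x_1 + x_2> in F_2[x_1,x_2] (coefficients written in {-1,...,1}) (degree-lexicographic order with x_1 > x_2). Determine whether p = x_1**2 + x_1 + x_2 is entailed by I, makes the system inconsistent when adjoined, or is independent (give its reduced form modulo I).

First compute the reduced Gröbner basis of I by Buchberger's algorithm.
f_1 = x_1**2 + x_1*x_2 + x_1 + x_2, LT = x_1**2.
f_2 = x_1**2 + x_1*x_2 + x_1 + x_2, LT = x_1**2.
f_3 = x_1*x_2 + x_2**2 + x_1 + x_2, LT = x_1*x_2.
f_4 = x_2**2 + x_1 + x_2, LT = x_2**2.

S(f_1,f_2): lcm = x_1**2. S = 0.
  remainder 0.

S(f_1,f_3): lcm = x_1**2*x_2. S = x_1**2 + x_2**2.
  leading term x_1**2: subtract (1)·f_1 from x_1**2 + x_2**2 → x_1*x_2 + x_2**2 + x_1 + x_2
  leading term x_1*x_2: subtract (1)·f_3 from x_1*x_2 + x_2**2 + x_1 + x_2 → 0
  remainder 0.

S(f_1,f_4): leading monomials are coprime, so the S-polynomial reduces to 0 (Buchberger's first criterion).
S(f_2,f_3): lcm = x_1**2*x_2. S = x_1**2 + x_2**2.
  leading term x_1**2: subtract (1)·f_1 from x_1**2 + x_2**2 → x_1*x_2 + x_2**2 + x_1 + x_2
  leading term x_1*x_2: subtract (1)·f_3 from x_1*x_2 + x_2**2 + x_1 + x_2 → 0
  remainder 0.

S(f_2,f_4): leading monomials are coprime, so the S-polynomial reduces to 0 (Buchberger's first criterion).
S(f_3,f_4): lcm = x_1*x_2**2. S = x_2**3 + x_1**2 + x_2**2.
  leading term x_2**3: subtract (x_2)·f_4 from x_2**3 + x_1**2 + x_2**2 → x_1**2 + x_1*x_2
  leading term x_1**2: subtract (1)·f_1 from x_1**2 + x_1*x_2 → x_1 + x_2
  leading term x_1: no divisor's leading term divides it; move x_1 to the remainder.
  leading term x_2: no divisor's leading term divides it; move x_2 to the remainder.
  remainder x_1 + x_2 ≠ 0; add h_5 = x_1 + x_2 to the basis.

S(f_1,h_5): lcm = x_1**2. S = x_1 + x_2.
  leading term x_1: subtract (1)·h_5 from x_1 + x_2 → 0
  remainder 0.

S(f_2,h_5): lcm = x_1**2. S = x_1 + x_2.
  leading term x_1: subtract (1)·h_5 from x_1 + x_2 → 0
  remainder 0.

S(f_3,h_5): lcm = x_1*x_2. S = x_1 + x_2.
  leading term x_1: subtract (1)·h_5 from x_1 + x_2 → 0
  remainder 0.

S(f_4,h_5): leading monomials are coprime, so the S-polynomial reduces to 0 (Buchberger's first criterion).
Every S-polynomial of the final basis reduces to 0, so we have a Gröbner basis.
Inter-reduce: drop elements whose leading term is divisible by another's, tail-reduce, and make monic.
Reduced Gröbner basis: {x_2**2, x_1 + x_2}.
Label its elements g_1 = x_2**2, g_2 = x_1 + x_2.

Reduce p = x_1**2 + x_1 + x_2 modulo G:
  leading term x_1**2: subtract (x_1)·g_2 from x_1**2 + x_1 + x_2 → x_1*x_2 + x_1 + x_2
  leading term x_1*x_2: subtract (x_2)·g_2 from x_1*x_2 + x_1 + x_2 → x_2**2 + x_1 + x_2
  leading term x_2**2: subtract (1)·g_1 from x_2**2 + x_1 + x_2 → x_1 + x_2
  leading term x_1: subtract (1)·g_2 from x_1 + x_2 → 0
  normal form = 0.
Since the normal form is 0, p ∈ I.

Ideal membership is decidable via reduction modulo a Gröbner basis.

x_1**2 + x_1 + x_2 lies in I (it reduces to 0).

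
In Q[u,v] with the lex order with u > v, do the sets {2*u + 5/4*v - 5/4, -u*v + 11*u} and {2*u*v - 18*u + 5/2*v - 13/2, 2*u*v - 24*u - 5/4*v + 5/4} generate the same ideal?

No, the ideals differ.

Two ideals are equal iff their reduced Gröbner bases coincide (the reduced basis is unique for a fixed ordering).
Buchberger on the first generating set:
f_1 = 2*u + 5/4*v - 5/4, LT = u.
f_2 = -u*v + 11*u, LT = u*v.

S(f_1,f_2): lcm = u*v. S = 11*u + 5/8*v**2 - 5/8*v.
  reduce S modulo (f_1, f_2):
  remainder 5/8*v**2 - 15/2*v + 55/8 ≠ 0; add g_3 = 5/8*v**2 - 15/2*v + 55/8 to the basis.

The other S-polynomials (S(f_1,g_3), S(f_2,g_3)) all reduce to 0 modulo the current basis, so we have a Gröbner basis.
Inter-reduce: drop elements whose leading term is divisible by another's, tail-reduce, and make monic.
Reduced Gröbner basis: {u + 5/8*v - 5/8, v**2 - 12*v + 11}.

Buchberger on the second generating set:
h_1 = 2*u*v - 18*u + 5/2*v - 13/2, LT = u*v.
h_2 = 2*u*v - 24*u - 5/4*v + 5/4, LT = u*v.

S(h_1,h_2): lcm = u*v. S = 3*u + 15/8*v - 31/8.
  reduce S modulo (h_1, h_2):
  remainder 3*u + 15/8*v - 31/8 ≠ 0; add k_3 = 3*u + 15/8*v - 31/8 to the basis.

S(h_1,k_3): lcm = u*v. S = -9*u - 5/8*v**2 + 61/24*v - 13/4.
  reduce S modulo (h_1, h_2, k_3):
  remainder -5/8*v**2 + 49/6*v - 119/8 ≠ 0; add k_4 = -5/8*v**2 + 49/6*v - 119/8 to the basis.

The other S-polynomials (S(h_2,k_3), S(h_1,k_4), S(h_2,k_4), S(k_3,k_4)) all reduce to 0 modulo the current basis, so we have a Gröbner basis.
Inter-reduce: drop elements whose leading term is divisible by another's, tail-reduce, and make monic.
Reduced Gröbner basis: {u + 5/8*v - 31/24, v**2 - 196/15*v + 119/5}.

The bases are distinct; the ideals are different.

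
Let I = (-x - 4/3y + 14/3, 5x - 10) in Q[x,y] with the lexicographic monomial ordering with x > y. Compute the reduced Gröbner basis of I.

This is the nonlinear analogue of row-reducing a linear system.

f_1 = -x - 4/3y + 14/3, LT = x.
f_2 = 5x - 10, LT = x.

S(f_1,f_2): lcm = x. S = 4/3y - 8/3.
  leading term y: no divisor's leading term divides it; move 4/3y to the remainder.
  leading term 1: no divisor's leading term divides it; move -8/3 to the remainder.
  remainder 4/3y - 8/3 ≠ 0; add g_3 = 4/3y - 8/3 to the basis.

The other S-polynomials (S(f_1,g_3), S(f_2,g_3)) all reduce to 0 modulo the current basis, so we have a Gröbner basis.
Inter-reduce: drop elements whose leading term is divisible by another's, tail-reduce, and make monic.

G = {x - 2, y - 2}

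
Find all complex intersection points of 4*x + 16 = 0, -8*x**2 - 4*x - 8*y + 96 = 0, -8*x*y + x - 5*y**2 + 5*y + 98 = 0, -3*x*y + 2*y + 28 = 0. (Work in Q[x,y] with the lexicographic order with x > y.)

{(-4, -2)}

Compute a lex Gröbner basis by Buchberger's algorithm.
f_1 = 4*x + 16, LT = x.
f_2 = -8*x**2 - 4*x - 8*y + 96, LT = x**2.
f_3 = -8*x*y + x - 5*y**2 + 5*y + 98, LT = x*y.
f_4 = -3*x*y + 2*y + 28, LT = x*y.

S(f_1,f_2): lcm = x**2. S = 7/2*x - y + 12.
  leading term x: subtract (7/8)·f_1 from 7/2*x - y + 12 → -y - 2
  leading term y: no divisor's leading term divides it; move -y to the remainder.
  leading term 1: no divisor's leading term divides it; move -2 to the remainder.
  remainder -y - 2 ≠ 0; add h_5 = -y - 2 to the basis.

S(f_1,f_3): lcm = x*y. S = 1/8*x - 5/8*y**2 + 37/8*y + 49/4.
  leading term x: subtract (1/32)·f_1 from 1/8*x - 5/8*y**2 + 37/8*y + 49/4 → -5/8*y**2 + 37/8*y + 47/4
  leading term y**2: subtract (5/8*y)·h_5 from -5/8*y**2 + 37/8*y + 47/4 → 47/8*y + 47/4
  leading term y: subtract (-47/8)·h_5 from 47/8*y + 47/4 → 0
  remainder 0.

S(f_1,f_4): lcm = x*y. S = 14/3*y + 28/3.
  leading term y: subtract (-14/3)·h_5 from 14/3*y + 28/3 → 0
  remainder 0.

S(f_2,f_3): lcm = x**2*y. S = 1/8*x**2 - 5/8*x*y**2 + 9/8*x*y + 49/4*x + y**2 - 12*y.
  leading term x**2: subtract (1/32*x)·f_1 from 1/8*x**2 - 5/8*x*y**2 + 9/8*x*y + 49/4*x + y**2 - 12*y → -5/8*x*y**2 + 9/8*x*y + 47/4*x + y**2 - 12*y
  leading term x*y**2: subtract (-5/32*y**2)·f_1 from -5/8*x*y**2 + 9/8*x*y + 47/4*x + y**2 - 12*y → 9/8*x*y + 47/4*x + 7/2*y**2 - 12*y
  leading term x*y: subtract (9/32*y)·f_1 from 9/8*x*y + 47/4*x + 7/2*y**2 - 12*y → 47/4*x + 7/2*y**2 - 33/2*y
  leading term x: subtract (47/16)·f_1 from 47/4*x + 7/2*y**2 - 33/2*y → 7/2*y**2 - 33/2*y - 47
  leading term y**2: subtract (-7/2*y)·h_5 from 7/2*y**2 - 33/2*y - 47 → -47/2*y - 47
  leading term y: subtract (47/2)·h_5 from -47/2*y - 47 → 0
  remainder 0.

S(f_2,f_4): lcm = x**2*y. S = 7/6*x*y + 28/3*x + y**2 - 12*y.
  leading term x*y: subtract (7/24*y)·f_1 from 7/6*x*y + 28/3*x + y**2 - 12*y → 28/3*x + y**2 - 50/3*y
  leading term x: subtract (7/3)·f_1 from 28/3*x + y**2 - 50/3*y → y**2 - 50/3*y - 112/3
  leading term y**2: subtract (-y)·h_5 from y**2 - 50/3*y - 112/3 → -56/3*y - 112/3
  leading term y: subtract (56/3)·h_5 from -56/3*y - 112/3 → 0
  remainder 0.

S(f_3,f_4): lcm = x*y. S = -1/8*x + 5/8*y**2 + 1/24*y - 35/12.
  leading term x: subtract (-1/32)·f_1 from -1/8*x + 5/8*y**2 + 1/24*y - 35/12 → 5/8*y**2 + 1/24*y - 29/12
  leading term y**2: subtract (-5/8*y)·h_5 from 5/8*y**2 + 1/24*y - 29/12 → -29/24*y - 29/12
  leading term y: subtract (29/24)·h_5 from -29/24*y - 29/12 → 0
  remainder 0.

S(f_1,h_5): leading monomials are coprime, so the S-polynomial reduces to 0 (Buchberger's first criterion).
S(f_2,h_5): leading monomials are coprime, so the S-polynomial reduces to 0 (Buchberger's first criterion).
S(f_3,h_5): lcm = x*y. S = -17/8*x + 5/8*y**2 - 5/8*y - 49/4.
  leading term x: subtract (-17/32)·f_1 from -17/8*x + 5/8*y**2 - 5/8*y - 49/4 → 5/8*y**2 - 5/8*y - 15/4
  leading term y**2: subtract (-5/8*y)·h_5 from 5/8*y**2 - 5/8*y - 15/4 → -15/8*y - 15/4
  leading term y: subtract (15/8)·h_5 from -15/8*y - 15/4 → 0
  remainder 0.

S(f_4,h_5): lcm = x*y. S = -2*x - 2/3*y - 28/3.
  leading term x: subtract (-1/2)·f_1 from -2*x - 2/3*y - 28/3 → -2/3*y - 4/3
  leading term y: subtract (2/3)·h_5 from -2/3*y - 4/3 → 0
  remainder 0.

Every S-polynomial of the final basis reduces to 0, so we have a Gröbner basis.
Inter-reduce: drop elements whose leading term is divisible by another's, tail-reduce, and make monic.
Reduced Gröbner basis: {x + 4, y + 2}.

From the last basis element, y + 2 = 0, so y takes values in {-2}. Each choice, substituted upward through the basis, yields the corresponding point(s) of the solution set.
  y = -2: the earlier basis element becomes x + 4 = 0, giving x = -4 — point (-4, -2).
Each listed point satisfies every original equation (direct substitution).
This is the nonlinear analogue of row-reducing a linear system.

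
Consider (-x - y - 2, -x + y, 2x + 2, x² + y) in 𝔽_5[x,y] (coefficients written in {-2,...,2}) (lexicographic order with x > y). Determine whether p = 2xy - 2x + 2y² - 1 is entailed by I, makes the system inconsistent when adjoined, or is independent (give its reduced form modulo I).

2xy - 2x + 2y² - 1 lies in I (it reduces to 0).

First compute the reduced Gröbner basis of I by Buchberger's algorithm.
f_1 = -x - y - 2, LT = x.
f_2 = -x + y, LT = x.
f_3 = 2x + 2, LT = x.
f_4 = x² + y, LT = x².

S(f_1,f_2): lcm = x. S = 2y + 2.
  leading term y: no divisor's leading term divides it; move 2y to the remainder.
  leading term 1: no divisor's leading term divides it; move 2 to the remainder.
  remainder 2y + 2 ≠ 0; add h_5 = 2y + 2 to the basis.

The other S-polynomials (S(f_1,f_3), S(f_1,f_4), S(f_2,f_3), S(f_2,f_4), S(f_3,f_4), S(f_1,h_5), S(f_2,h_5), S(f_3,h_5), S(f_4,h_5)) all reduce to 0 modulo the current basis, so we have a Gröbner basis.
Inter-reduce: drop elements whose leading term is divisible by another's, tail-reduce, and make monic.
Reduced Gröbner basis: {x + 1, y + 1}.
Label its elements g_1 = x + 1, g_2 = y + 1.

Reduce p = 2xy - 2x + 2y² - 1 modulo G:
  leading term xy: subtract (2y)·g_1 from 2xy - 2x + 2y² - 1 → -2x + 2y² - 2y - 1
  leading term x: subtract (-2)·g_1 from -2x + 2y² - 2y - 1 → 2y² - 2y + 1
  leading term y²: subtract (2y)·g_2 from 2y² - 2y + 1 → y + 1
  leading term y: subtract (1)·g_2 from y + 1 → 0
  normal form = 0.
Since the normal form is 0, p ∈ I.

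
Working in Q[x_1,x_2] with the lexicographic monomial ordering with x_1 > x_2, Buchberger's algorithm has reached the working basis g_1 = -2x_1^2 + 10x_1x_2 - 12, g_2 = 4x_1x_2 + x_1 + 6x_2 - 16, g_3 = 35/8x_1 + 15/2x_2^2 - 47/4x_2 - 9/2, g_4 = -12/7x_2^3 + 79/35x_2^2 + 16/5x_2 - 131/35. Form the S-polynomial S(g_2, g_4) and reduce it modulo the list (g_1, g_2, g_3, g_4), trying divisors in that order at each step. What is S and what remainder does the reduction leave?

S(g_2, g_4) = 47/30x_1x_2^2 + 28/15x_1x_2 - 131/60x_1 + 3/2x_2^3 - 4x_2^2; remainder on division = 0.

lcm(LM(g_2), LM(g_4)) = x_1x_2^3.
S = (lcm/LT(g_2))·g_2 − (lcm/LT(g_4))·g_4 = 47/30x_1x_2^2 + 28/15x_1x_2 - 131/60x_1 + 3/2x_2^3 - 4x_2^2.
Reduce S modulo (g_1, g_2, g_3, g_4) in that order:
  leading term x_1x_2^2: subtract (47/120x_2)·g_2 from 47/30x_1x_2^2 + 28/15x_1x_2 - 131/60x_1 + 3/2x_2^3 - 4x_2^2 → 59/40x_1x_2 - 131/60x_1 + 3/2x_2^3 - 127/20x_2^2 + 94/15x_2
  leading term x_1x_2: subtract (59/160)·g_2 from 59/40x_1x_2 - 131/60x_1 + 3/2x_2^3 - 127/20x_2^2 + 94/15x_2 → -245/96x_1 + 3/2x_2^3 - 127/20x_2^2 + 973/240x_2 + 59/10
  leading term x_1: subtract (-7/12)·g_3 from -245/96x_1 + 3/2x_2^3 - 127/20x_2^2 + 973/240x_2 + 59/10 → 3/2x_2^3 - 79/40x_2^2 - 14/5x_2 + 131/40
  leading term x_2^3: subtract (-7/8)·g_4 from 3/2x_2^3 - 79/40x_2^2 - 14/5x_2 + 131/40 → 0
The remainder is 0, so this S-polynomial contributes no new basis element.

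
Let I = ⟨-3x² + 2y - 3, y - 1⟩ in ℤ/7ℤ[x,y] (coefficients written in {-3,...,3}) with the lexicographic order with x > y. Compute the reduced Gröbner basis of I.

G = {x² - 2, y - 1}

f_1 = -3x² + 2y - 3, LT = x².
f_2 = y - 1, LT = y.

The S-polynomials (S(f_1,f_2)) all reduce to 0 modulo the current basis, so we have a Gröbner basis.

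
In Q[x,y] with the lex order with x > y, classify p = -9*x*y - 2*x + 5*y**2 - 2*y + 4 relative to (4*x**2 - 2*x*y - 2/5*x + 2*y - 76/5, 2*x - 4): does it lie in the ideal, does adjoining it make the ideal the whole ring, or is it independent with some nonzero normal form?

-9*x*y - 2*x + 5*y**2 - 2*y + 4 lies in I (it reduces to 0).

First compute the reduced Gröbner basis of I by Buchberger's algorithm.
f_1 = 4*x**2 - 2*x*y - 2/5*x + 2*y - 76/5, LT = x**2.
f_2 = 2*x - 4, LT = x.

S(f_1,f_2): lcm = x**2. S = -1/2*x*y + 19/10*x + 1/2*y - 19/5.
  reduce S modulo (f_1, f_2):
  remainder -1/2*y ≠ 0; add h_3 = -1/2*y to the basis.

The other S-polynomials (S(f_1,h_3), S(f_2,h_3)) all reduce to 0 modulo the current basis, so we have a Gröbner basis.
Inter-reduce: drop elements whose leading term is divisible by another's, tail-reduce, and make monic.
Reduced Gröbner basis: {x - 2, y}.
Label its elements g_1 = x - 2, g_2 = y.

Reduce p = -9*x*y - 2*x + 5*y**2 - 2*y + 4 modulo G:
  leading term x*y: subtract (-9*y)·g_1 from -9*x*y - 2*x + 5*y**2 - 2*y + 4 → -2*x + 5*y**2 - 20*y + 4
  leading term x: subtract (-2)·g_1 from -2*x + 5*y**2 - 20*y + 4 → 5*y**2 - 20*y
  leading term y**2: subtract (5*y)·g_2 from 5*y**2 - 20*y → -20*y
  leading term y: subtract (-20)·g_2 from -20*y → 0
  normal form = 0.
Since the normal form is 0, p ∈ I.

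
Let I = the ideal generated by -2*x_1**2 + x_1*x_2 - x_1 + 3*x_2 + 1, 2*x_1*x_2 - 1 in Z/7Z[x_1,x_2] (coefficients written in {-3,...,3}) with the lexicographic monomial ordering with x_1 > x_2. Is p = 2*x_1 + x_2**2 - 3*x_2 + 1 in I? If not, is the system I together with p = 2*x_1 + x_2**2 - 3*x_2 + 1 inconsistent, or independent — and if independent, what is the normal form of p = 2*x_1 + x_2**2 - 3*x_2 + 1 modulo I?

2*x_1 + x_2**2 - 3*x_2 + 1 lies in I (it reduces to 0).

First compute the reduced Gröbner basis of I by Buchberger's algorithm.
f_1 = -2*x_1**2 + x_1*x_2 - x_1 + 3*x_2 + 1, LT = x_1**2.
f_2 = 2*x_1*x_2 - 1, LT = x_1*x_2.

S(f_1,f_2): lcm = x_1**2*x_2. S = 3*x_1*x_2**2 - 3*x_1*x_2 - 3*x_1 + 2*x_2**2 + 3*x_2.
  leading term x_1*x_2**2: subtract (-2*x_2)·f_2 from 3*x_1*x_2**2 - 3*x_1*x_2 - 3*x_1 + 2*x_2**2 + 3*x_2 → -3*x_1*x_2 - 3*x_1 + 2*x_2**2 + x_2
  leading term x_1*x_2: subtract (2)·f_2 from -3*x_1*x_2 - 3*x_1 + 2*x_2**2 + x_2 → -3*x_1 + 2*x_2**2 + x_2 + 2
  leading term x_1: no divisor's leading term divides it; move -3*x_1 to the remainder.
  leading term x_2**2: no divisor's leading term divides it; move 2*x_2**2 to the remainder.
  leading term x_2: no divisor's leading term divides it; move x_2 to the remainder.
  leading term 1: no divisor's leading term divides it; move 2 to the remainder.
  remainder -3*x_1 + 2*x_2**2 + x_2 + 2 ≠ 0; add h_3 = -3*x_1 + 2*x_2**2 + x_2 + 2 to the basis.

S(f_2,h_3): lcm = x_1*x_2. S = 3*x_2**3 - 2*x_2**2 + 3*x_2 + 3.
  leading term x_2**3: no divisor's leading term divides it; move 3*x_2**3 to the remainder.
  leading term x_2**2: no divisor's leading term divides it; move -2*x_2**2 to the remainder.
  leading term x_2: no divisor's leading term divides it; move 3*x_2 to the remainder.
  leading term 1: no divisor's leading term divides it; move 3 to the remainder.
  remainder 3*x_2**3 - 2*x_2**2 + 3*x_2 + 3 ≠ 0; add h_4 = 3*x_2**3 - 2*x_2**2 + 3*x_2 + 3 to the basis.

The other S-polynomials (S(f_1,h_3), S(f_1,h_4), S(f_2,h_4), S(h_3,h_4)) all reduce to 0 modulo the current basis, so we have a Gröbner basis.
Inter-reduce: drop elements whose leading term is divisible by another's, tail-reduce, and make monic.
Reduced Gröbner basis: {x_1 - 3*x_2**2 + 2*x_2 - 3, x_2**3 - 3*x_2**2 + x_2 + 1}.
Label its elements g_1 = x_1 - 3*x_2**2 + 2*x_2 - 3, g_2 = x_2**3 - 3*x_2**2 + x_2 + 1.

Reduce p = 2*x_1 + x_2**2 - 3*x_2 + 1 modulo G:
  leading term x_1: subtract (2)·g_1 from 2*x_1 + x_2**2 - 3*x_2 + 1 → 0
  normal form = 0.
Since the normal form is 0, p ∈ I.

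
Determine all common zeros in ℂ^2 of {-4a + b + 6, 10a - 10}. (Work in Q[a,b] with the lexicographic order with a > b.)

{(1, -2)}

Compute a lex Gröbner basis by Buchberger's algorithm.
f_1 = -4a + b + 6, LT = a.
f_2 = 10a - 10, LT = a.

S(f_1,f_2): lcm = a. S = -1/4b - 1/2.
  leading term b: no divisor's leading term divides it; move -1/4b to the remainder.
  leading term 1: no divisor's leading term divides it; move -1/2 to the remainder.
  remainder -1/4b - 1/2 ≠ 0; add h_3 = -1/4b - 1/2 to the basis.

The other S-polynomials (S(f_1,h_3), S(f_2,h_3)) all reduce to 0 modulo the current basis, so we have a Gröbner basis.
Inter-reduce: drop elements whose leading term is divisible by another's, tail-reduce, and make monic.
Reduced Gröbner basis: {a - 1, b + 2}.

A lex Gröbner basis eliminates variables successively. Here b + 2 depends only on b, with roots {-2}; lifting each root through the earlier basis elements recovers the full solutions.
  b = -2: the earlier basis element becomes a - 1 = 0, giving a = 1 — point (1, -2).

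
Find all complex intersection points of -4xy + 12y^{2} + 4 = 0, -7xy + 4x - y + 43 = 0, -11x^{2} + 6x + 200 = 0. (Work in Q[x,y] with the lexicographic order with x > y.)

Compute a lex Gröbner basis by Buchberger's algorithm.
f_1 = -4xy + 12y^{2} + 4, LT = xy.
f_2 = -7xy + 4x - y + 43, LT = xy.
f_3 = -11x^{2} + 6x + 200, LT = x^{2}.

S(f_1,f_2): lcm = xy. S = \tfrac{4}{7}x - 3y^{2} - \tfrac{1}{7}y + \tfrac{36}{7}.
  leading term x: no divisor's leading term divides it; move \tfrac{4}{7}x to the remainder.
  leading term y^{2}: no divisor's leading term divides it; move -3y^{2} to the remainder.
  leading term y: no divisor's leading term divides it; move -\tfrac{1}{7}y to the remainder.
  leading term 1: no divisor's leading term divides it; move \tfrac{36}{7} to the remainder.
  remainder \tfrac{4}{7}x - 3y^{2} - \tfrac{1}{7}y + \tfrac{36}{7} ≠ 0; add h_4 = \tfrac{4}{7}x - 3y^{2} - \tfrac{1}{7}y + \tfrac{36}{7} to the basis.

S(f_1,f_3): lcm = x^{2}y. S = -3xy^{2} + \tfrac{6}{11}xy - x + \tfrac{200}{11}y.
  leading term xy^{2}: subtract (\tfrac{3}{4}y)·f_1 from -3xy^{2} + \tfrac{6}{11}xy - x + \tfrac{200}{11}y → \tfrac{6}{11}xy - x - 9y^{3} + \tfrac{167}{11}y
  leading term xy: subtract (-\tfrac{3}{22})·f_1 from \tfrac{6}{11}xy - x - 9y^{3} + \tfrac{167}{11}y → -x - 9y^{3} + \tfrac{18}{11}y^{2} + \tfrac{167}{11}y + \tfrac{6}{11}
  leading term x: subtract (-\tfrac{7}{4})·h_4 from -x - 9y^{3} + \tfrac{18}{11}y^{2} + \tfrac{167}{11}y + \tfrac{6}{11} → -9y^{3} - \tfrac{159}{44}y^{2} + \tfrac{657}{44}y + \tfrac{105}{11}
  leading term y^{3}: no divisor's leading term divides it; move -9y^{3} to the remainder.
  leading term y^{2}: no divisor's leading term divides it; move -\tfrac{159}{44}y^{2} to the remainder.
  leading term y: no divisor's leading term divides it; move \tfrac{657}{44}y to the remainder.
  leading term 1: no divisor's leading term divides it; move \tfrac{105}{11} to the remainder.
  remainder -9y^{3} - \tfrac{159}{44}y^{2} + \tfrac{657}{44}y + \tfrac{105}{11} ≠ 0; add h_5 = -9y^{3} - \tfrac{159}{44}y^{2} + \tfrac{657}{44}y + \tfrac{105}{11} to the basis.

S(f_2,f_3): lcm = x^{2}y. S = -\tfrac{4}{7}x^{2} + \tfrac{53}{77}xy - \tfrac{43}{7}x + \tfrac{200}{11}y.
  leading term x^{2}: subtract (\tfrac{4}{77})·f_3 from -\tfrac{4}{7}x^{2} + \tfrac{53}{77}xy - \tfrac{43}{7}x + \tfrac{200}{11}y → \tfrac{53}{77}xy - \tfrac{71}{11}x + \tfrac{200}{11}y - \tfrac{800}{77}
  leading term xy: subtract (-\tfrac{53}{308})·f_1 from \tfrac{53}{77}xy - \tfrac{71}{11}x + \tfrac{200}{11}y - \tfrac{800}{77} → -\tfrac{71}{11}x + \tfrac{159}{77}y^{2} + \tfrac{200}{11}y - \tfrac{747}{77}
  leading term x: subtract (-\tfrac{497}{44})·h_4 from -\tfrac{71}{11}x + \tfrac{159}{77}y^{2} + \tfrac{200}{11}y - \tfrac{747}{77} → -\tfrac{891}{28}y^{2} + \tfrac{729}{44}y + \tfrac{3726}{77}
  leading term y^{2}: no divisor's leading term divides it; move -\tfrac{891}{28}y^{2} to the remainder.
  leading term y: no divisor's leading term divides it; move \tfrac{729}{44}y to the remainder.
  leading term 1: no divisor's leading term divides it; move \tfrac{3726}{77} to the remainder.
  remainder -\tfrac{891}{28}y^{2} + \tfrac{729}{44}y + \tfrac{3726}{77} ≠ 0; add h_6 = -\tfrac{891}{28}y^{2} + \tfrac{729}{44}y + \tfrac{3726}{77} to the basis.

S(f_1,h_4): lcm = xy. S = \tfrac{21}{4}y^{3} - \tfrac{11}{4}y^{2} - 9y - 1.
  leading term y^{3}: subtract (-\tfrac{7}{12})·h_5 from \tfrac{21}{4}y^{3} - \tfrac{11}{4}y^{2} - 9y - 1 → -\tfrac{855}{176}y^{2} - \tfrac{51}{176}y + \tfrac{201}{44}
  leading term y^{2}: subtract (\tfrac{665}{4356})·h_6 from -\tfrac{855}{176}y^{2} - \tfrac{51}{176}y + \tfrac{201}{44} → -\tfrac{15009}{5324}y - \tfrac{15009}{5324}
  leading term y: no divisor's leading term divides it; move -\tfrac{15009}{5324}y to the remainder.
  leading term 1: no divisor's leading term divides it; move -\tfrac{15009}{5324} to the remainder.
  remainder -\tfrac{15009}{5324}y - \tfrac{15009}{5324} ≠ 0; add h_7 = -\tfrac{15009}{5324}y - \tfrac{15009}{5324} to the basis.

The other S-polynomials (S(f_2,h_4), S(f_3,h_4), S(f_1,h_5), S(f_2,h_5), S(f_3,h_5), S(h_4,h_5), S(f_1,h_6), S(f_2,h_6), S(f_3,h_6), S(h_4,h_6), S(h_5,h_6), S(f_1,h_7), S(f_2,h_7), S(f_3,h_7), S(h_4,h_7), S(h_5,h_7), S(h_6,h_7)) all reduce to 0 modulo the current basis, so we have a Gröbner basis.
Inter-reduce: drop elements whose leading term is divisible by another's, tail-reduce, and make monic.
Reduced Gröbner basis: {x + 4, y + 1}.

The lex basis is triangular: the last element involves only y. Solving y + 1 = 0 gives y ∈ {-1}; substituting each value into the earlier elements determines the remaining variables.
  y = -1: the earlier basis element becomes x + 4 = 0, giving x = -4 — point (-4, -1).
Substituting each solution back into the original system confirms all equations vanish.

{(-4, -1)}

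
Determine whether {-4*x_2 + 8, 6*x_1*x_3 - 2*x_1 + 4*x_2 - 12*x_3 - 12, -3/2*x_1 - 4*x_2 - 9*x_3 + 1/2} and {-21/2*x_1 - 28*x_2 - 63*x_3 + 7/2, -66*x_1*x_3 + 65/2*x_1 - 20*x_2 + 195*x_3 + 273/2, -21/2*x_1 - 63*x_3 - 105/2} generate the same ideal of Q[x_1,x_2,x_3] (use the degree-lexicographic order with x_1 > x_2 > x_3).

Yes, the ideals are equal.

Equality of ideals is decidable: compute both reduced Gröbner bases (unique for the ordering) and check whether they agree.
Buchberger on the first generating set:
f_1 = -4*x_2 + 8, LT = x_2.
f_2 = 6*x_1*x_3 - 2*x_1 + 4*x_2 - 12*x_3 - 12, LT = x_1*x_3.
f_3 = -3/2*x_1 - 4*x_2 - 9*x_3 + 1/2, LT = x_1.

S(f_2,f_3): lcm = x_1*x_3. S = -8/3*x_2*x_3 - 6*x_3**2 - 1/3*x_1 + 2/3*x_2 - 5/3*x_3 - 2.
  leading term x_2*x_3: subtract (2/3*x_3)·f_1 from -8/3*x_2*x_3 - 6*x_3**2 - 1/3*x_1 + 2/3*x_2 - 5/3*x_3 - 2 → -6*x_3**2 - 1/3*x_1 + 2/3*x_2 - 7*x_3 - 2
  leading term x_3**2: no divisor's leading term divides it; move -6*x_3**2 to the remainder.
  leading term x_1: subtract (2/9)·f_3 from -1/3*x_1 + 2/3*x_2 - 7*x_3 - 2 → 14/9*x_2 - 5*x_3 - 19/9
  leading term x_2: subtract (-7/18)·f_1 from 14/9*x_2 - 5*x_3 - 19/9 → -5*x_3 + 1
  leading term x_3: no divisor's leading term divides it; move -5*x_3 to the remainder.
  leading term 1: no divisor's leading term divides it; move 1 to the remainder.
  remainder -6*x_3**2 - 5*x_3 + 1 ≠ 0; add g_4 = -6*x_3**2 - 5*x_3 + 1 to the basis.

The other S-polynomials (S(f_1,f_2), S(f_1,f_3), S(f_1,g_4), S(f_2,g_4), S(f_3,g_4)) all reduce to 0 modulo the current basis, so we have a Gröbner basis.
Inter-reduce: drop elements whose leading term is divisible by another's, tail-reduce, and make monic.
Reduced Gröbner basis: {x_3**2 + 5/6*x_3 - 1/6, x_1 + 6*x_3 + 5, x_2 - 2}.

Buchberger on the second generating set:
h_1 = -21/2*x_1 - 28*x_2 - 63*x_3 + 7/2, LT = x_1.
h_2 = -66*x_1*x_3 + 65/2*x_1 - 20*x_2 + 195*x_3 + 273/2, LT = x_1*x_3.
h_3 = -21/2*x_1 - 63*x_3 - 105/2, LT = x_1.

S(h_1,h_2): lcm = x_1*x_3. S = 8/3*x_2*x_3 + 6*x_3**2 + 65/132*x_1 - 10/33*x_2 + 173/66*x_3 + 91/44.
  leading term x_2*x_3: no divisor's leading term divides it; move 8/3*x_2*x_3 to the remainder.
  leading term x_3**2: no divisor's leading term divides it; move 6*x_3**2 to the remainder.
  leading term x_1: subtract (-65/1386)·h_1 from 65/132*x_1 - 10/33*x_2 + 173/66*x_3 + 91/44 → -160/99*x_2 - 1/3*x_3 + 221/99
  leading term x_2: no divisor's leading term divides it; move -160/99*x_2 to the remainder.
  leading term x_3: no divisor's leading term divides it; move -1/3*x_3 to the remainder.
  leading term 1: no divisor's leading term divides it; move 221/99 to the remainder.
  remainder 8/3*x_2*x_3 + 6*x_3**2 - 160/99*x_2 - 1/3*x_3 + 221/99 ≠ 0; add k_4 = 8/3*x_2*x_3 + 6*x_3**2 - 160/99*x_2 - 1/3*x_3 + 221/99 to the basis.

S(h_1,h_3): lcm = x_1. S = 8/3*x_2 - 16/3.
  leading term x_2: no divisor's leading term divides it; move 8/3*x_2 to the remainder.
  leading term 1: no divisor's leading term divides it; move -16/3 to the remainder.
  remainder 8/3*x_2 - 16/3 ≠ 0; add k_5 = 8/3*x_2 - 16/3 to the basis.

S(h_2,h_3): lcm = x_1*x_3. S = -6*x_3**2 - 65/132*x_1 + 10/33*x_2 - 175/22*x_3 - 91/44.
  leading term x_3**2: no divisor's leading term divides it; move -6*x_3**2 to the remainder.
  leading term x_1: subtract (65/1386)·h_1 from -65/132*x_1 + 10/33*x_2 - 175/22*x_3 - 91/44 → 160/99*x_2 - 5*x_3 - 221/99
  leading term x_2: subtract (20/33)·k_5 from 160/99*x_2 - 5*x_3 - 221/99 → -5*x_3 + 1
  leading term x_3: no divisor's leading term divides it; move -5*x_3 to the remainder.
  leading term 1: no divisor's leading term divides it; move 1 to the remainder.
  remainder -6*x_3**2 - 5*x_3 + 1 ≠ 0; add k_6 = -6*x_3**2 - 5*x_3 + 1 to the basis.

The other S-polynomials (S(h_1,k_4), S(h_2,k_4), S(h_3,k_4), S(h_1,k_5), S(h_2,k_5), S(h_3,k_5), S(k_4,k_5), S(h_1,k_6), S(h_2,k_6), S(h_3,k_6), S(k_4,k_6), S(k_5,k_6)) all reduce to 0 modulo the current basis, so we have a Gröbner basis.
Inter-reduce: drop elements whose leading term is divisible by another's, tail-reduce, and make monic.
Reduced Gröbner basis: {x_3**2 + 5/6*x_3 - 1/6, x_1 + 6*x_3 + 5, x_2 - 2}.

These coincide, so the ideals are equal.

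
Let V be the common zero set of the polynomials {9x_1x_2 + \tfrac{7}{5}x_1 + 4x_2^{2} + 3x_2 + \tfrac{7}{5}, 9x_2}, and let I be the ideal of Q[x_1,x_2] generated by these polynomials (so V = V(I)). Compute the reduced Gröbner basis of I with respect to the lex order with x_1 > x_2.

f_1 = 9x_1x_2 + \tfrac{7}{5}x_1 + 4x_2^{2} + 3x_2 + \tfrac{7}{5}, LT = x_1x_2.
f_2 = 9x_2, LT = x_2.

S(f_1,f_2): lcm = x_1x_2. S = \tfrac{7}{45}x_1 + \tfrac{4}{9}x_2^{2} + \tfrac{1}{3}x_2 + \tfrac{7}{45}.
  leading term x_1: no divisor's leading term divides it; move \tfrac{7}{45}x_1 to the remainder.
  leading term x_2^{2}: subtract (\tfrac{4}{81}x_2)·f_2 from \tfrac{4}{9}x_2^{2} + \tfrac{1}{3}x_2 + \tfrac{7}{45} → \tfrac{1}{3}x_2 + \tfrac{7}{45}
  leading term x_2: subtract (\tfrac{1}{27})·f_2 from \tfrac{1}{3}x_2 + \tfrac{7}{45} → \tfrac{7}{45}
  leading term 1: no divisor's leading term divides it; move \tfrac{7}{45} to the remainder.
  remainder \tfrac{7}{45}x_1 + \tfrac{7}{45} ≠ 0; add g_3 = \tfrac{7}{45}x_1 + \tfrac{7}{45} to the basis.

The other S-polynomials (S(f_1,g_3), S(f_2,g_3)) all reduce to 0 modulo the current basis, so we have a Gröbner basis.
Inter-reduce: drop elements whose leading term is divisible by another's, tail-reduce, and make monic.

G = {x_1 + 1, x_2}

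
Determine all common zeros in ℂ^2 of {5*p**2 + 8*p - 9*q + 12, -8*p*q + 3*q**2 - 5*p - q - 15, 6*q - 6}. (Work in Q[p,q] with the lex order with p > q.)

Compute a lex Gröbner basis by Buchberger's algorithm.
f_1 = 5*p**2 + 8*p - 9*q + 12, LT = p**2.
f_2 = -8*p*q - 5*p + 3*q**2 - q - 15, LT = p*q.
f_3 = 6*q - 6, LT = q.

S(f_1,f_2): lcm = p**2*q. S = -5/8*p**2 + 3/8*p*q**2 + 59/40*p*q - 15/8*p - 9/5*q**2 + 12/5*q.
  leading term p**2: subtract (-1/8)·f_1 from -5/8*p**2 + 3/8*p*q**2 + 59/40*p*q - 15/8*p - 9/5*q**2 + 12/5*q → 3/8*p*q**2 + 59/40*p*q - 7/8*p - 9/5*q**2 + 51/40*q + 3/2
  leading term p*q**2: subtract (-3/64*q)·f_2 from 3/8*p*q**2 + 59/40*p*q - 7/8*p - 9/5*q**2 + 51/40*q + 3/2 → 397/320*p*q - 7/8*p + 9/64*q**3 - 591/320*q**2 + 183/320*q + 3/2
  leading term p*q: subtract (-397/2560)·f_2 from 397/320*p*q - 7/8*p + 9/64*q**3 - 591/320*q**2 + 183/320*q + 3/2 → -845/512*p + 9/64*q**3 - 3537/2560*q**2 + 1067/2560*q - 423/512
  leading term p: no divisor's leading term divides it; move -845/512*p to the remainder.
  leading term q**3: subtract (3/128*q**2)·f_3 from 9/64*q**3 - 3537/2560*q**2 + 1067/2560*q - 423/512 → -3177/2560*q**2 + 1067/2560*q - 423/512
  leading term q**2: subtract (-1059/5120*q)·f_3 from -3177/2560*q**2 + 1067/2560*q - 423/512 → -211/256*q - 423/512
  leading term q: subtract (-211/1536)·f_3 from -211/256*q - 423/512 → -845/512
  leading term 1: no divisor's leading term divides it; move -845/512 to the remainder.
  remainder -845/512*p - 845/512 ≠ 0; add h_4 = -845/512*p - 845/512 to the basis.

The other S-polynomials (S(f_1,f_3), S(f_2,f_3), S(f_1,h_4), S(f_2,h_4), S(f_3,h_4)) all reduce to 0 modulo the current basis, so we have a Gröbner basis.
Inter-reduce: drop elements whose leading term is divisible by another's, tail-reduce, and make monic.
Reduced Gröbner basis: {p + 1, q - 1}.

Elimination: the polynomial q - 1 lies in the elimination ideal for q, so q ∈ {1}. For each such q, the remaining basis elements (now univariate) give the rest of the solution.
  q = 1: the earlier basis element becomes p + 1 = 0, giving p = -1 — point (-1, 1).
Substituting each solution back into the original system confirms all equations vanish.

{(-1, 1)}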